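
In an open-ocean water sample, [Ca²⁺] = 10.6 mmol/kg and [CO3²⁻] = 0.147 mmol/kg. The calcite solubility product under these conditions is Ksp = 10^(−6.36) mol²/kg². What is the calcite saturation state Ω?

Ksp = 10^(−6.36) = 4.365×10^-7
Ω = [Ca²⁺][CO3²⁻]/Ksp = (10.6×10^-3)(0.147×10^-3) / 4.365×10^-7 = 3.57

Ω = 3.57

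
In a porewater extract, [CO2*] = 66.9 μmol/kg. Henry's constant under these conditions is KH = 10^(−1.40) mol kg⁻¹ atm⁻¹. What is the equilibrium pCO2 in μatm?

KH = 10^(−1.40) = 3.981×10^-2 mol kg⁻¹ atm⁻¹
pCO2 = [CO2*]/KH = 66.9×10^-6 / 3.981×10^-2 = 1.68×10^-3 atm = 1680 μatm

pCO2 = 1680 μatm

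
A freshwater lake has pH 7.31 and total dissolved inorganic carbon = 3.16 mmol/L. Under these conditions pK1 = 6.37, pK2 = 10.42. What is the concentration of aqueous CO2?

[CO2*] = 0.325 mmol/L

α₀ = 1 / (1 + K1/[H⁺] + K1K2/[H⁺]²) = 1 / (1 + 10^+0.94 + 10^-2.17)
   = 1 / (1 + 8.7096 + 0.0067608) = 1/9.7164 = 0.1029
[CO2*] = α₀ × DIC = 0.1029 × 3.16 = 0.325 mmol/L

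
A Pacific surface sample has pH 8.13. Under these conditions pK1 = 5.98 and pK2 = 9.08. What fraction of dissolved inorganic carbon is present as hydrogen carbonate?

α₁ = 0.893

α₁ = 1 / (1 + [H⁺]/K1 + K2/[H⁺]) = 1 / (1 + 10^-2.15 + 10^-0.95)
   = 1 / (1 + 0.0070795 + 0.11220) = 1/1.1193 = 0.8934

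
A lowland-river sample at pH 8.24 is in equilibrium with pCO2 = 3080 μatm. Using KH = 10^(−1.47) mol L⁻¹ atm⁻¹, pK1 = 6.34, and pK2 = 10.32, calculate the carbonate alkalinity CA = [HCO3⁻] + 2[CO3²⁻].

[CO2*] = KH · pCO2 = 10^(−1.47) × 3080×10^-6 = 1.044×10^-4 mol/L
α₀ = 1/(1 + K1/[H⁺] + K1K2/[H⁺]²) = 1/(1 + 10^+1.90 + 10^-0.18) = 0.01233
DIC = [CO2*]/α₀ = 1.044×10^-4 / 0.01233 = 8.463 mmol/L
CA = (α₁ + 2α₂)·DIC = (0.9795 + 2×0.008147) × 8.463 = 8.43 mmol/L

CA = 8.43 mmol/L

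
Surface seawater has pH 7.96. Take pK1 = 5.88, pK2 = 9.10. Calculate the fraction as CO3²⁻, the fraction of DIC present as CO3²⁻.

α₂ = 1 / (1 + [H⁺]/K2 + [H⁺]²/(K1K2)) = 1 / (1 + 10^+1.14 + 10^-0.94)
   = 1 / (1 + 13.804 + 0.11482) = 1/14.919 = 0.06703

α₂ = 0.0670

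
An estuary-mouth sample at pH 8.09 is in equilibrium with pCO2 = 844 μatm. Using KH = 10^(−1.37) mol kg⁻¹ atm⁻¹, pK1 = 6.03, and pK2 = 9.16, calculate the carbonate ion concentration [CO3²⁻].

[CO2*] = KH · pCO2 = 10^(−1.37) × 844×10^-6 = 3.600×10^-5 mol/kg
α₀ = 1/(1 + K1/[H⁺] + K1K2/[H⁺]²) = 1/(1 + 10^+2.06 + 10^+0.99) = 0.007963
DIC = [CO2*]/α₀ = 3.600×10^-5 / 0.007963 = 4.522 mmol/kg
[CO3²⁻] = α₂·DIC; α₂ = 0.07781, so [CO3²⁻] = 0.07781 × 4.522 = 0.352 mmol/kg

[CO3²⁻] = 0.352 mmol/kg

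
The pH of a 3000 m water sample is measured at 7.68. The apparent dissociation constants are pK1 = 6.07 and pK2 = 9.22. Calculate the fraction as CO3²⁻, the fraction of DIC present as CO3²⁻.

α₂ = 1 / (1 + [H⁺]/K2 + [H⁺]²/(K1K2)) = 1 / (1 + 10^+1.54 + 10^-0.07)
   = 1 / (1 + 34.674 + 0.85114) = 1/36.525 = 0.02738

α₂ = 0.0274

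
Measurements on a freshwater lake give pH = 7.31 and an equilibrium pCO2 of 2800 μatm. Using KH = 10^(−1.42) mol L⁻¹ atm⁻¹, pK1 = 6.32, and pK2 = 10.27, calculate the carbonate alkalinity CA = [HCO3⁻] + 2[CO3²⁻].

[CO2*] = KH · pCO2 = 10^(−1.42) × 2800×10^-6 = 1.065×10^-4 mol/L
α₀ = 1/(1 + K1/[H⁺] + K1K2/[H⁺]²) = 1/(1 + 10^+0.99 + 10^-1.97) = 0.09274
DIC = [CO2*]/α₀ = 1.065×10^-4 / 0.09274 = 1.148 mmol/L
CA = (α₁ + 2α₂)·DIC = (0.9063 + 2×0.0009937) × 1.148 = 1.04 mmol/L

CA = 1.04 mmol/L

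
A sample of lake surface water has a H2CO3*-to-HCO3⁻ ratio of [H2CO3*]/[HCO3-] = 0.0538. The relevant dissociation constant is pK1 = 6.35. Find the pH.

From K1 = [H⁺][HCO3-]/[H2CO3*]:  pH = pK1 − log₁₀([H2CO3*]/[HCO3-])
log₁₀(0.0538) = -1.269
pH = 6.35 − (-1.269) = 7.62

pH = 7.62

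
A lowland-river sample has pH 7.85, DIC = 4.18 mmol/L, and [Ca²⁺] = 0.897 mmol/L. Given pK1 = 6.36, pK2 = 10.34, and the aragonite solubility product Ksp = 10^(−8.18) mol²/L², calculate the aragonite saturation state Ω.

Ω = 1.77

α₂ = 1 / (1 + [H⁺]/K2 + [H⁺]²/(K1K2)) = 1 / (1 + 10^+2.49 + 10^+1.00)
   = 1 / (1 + 309.03 + 10.000) = 1/320.03 = 0.003125
[CO3²⁻] = α₂ × DIC = 0.003125 × 4.18 = 0.01306 mmol/L = 13.06 μmol/L
Ksp = 10^(−8.18) = 6.607×10^-9
Ω = [Ca²⁺][CO3²⁻]/Ksp = (0.897×10^-3)(1.306×10^-5) / 6.607×10^-9 = 1.77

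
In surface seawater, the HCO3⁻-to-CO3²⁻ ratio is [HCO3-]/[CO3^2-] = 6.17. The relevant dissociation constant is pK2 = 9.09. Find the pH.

pH = 8.30

From K2 = [H⁺][CO3^2-]/[HCO3-]:  pH = pK2 − log₁₀([HCO3-]/[CO3^2-])
log₁₀(6.17) = +0.790
pH = 9.09 − (+0.790) = 8.30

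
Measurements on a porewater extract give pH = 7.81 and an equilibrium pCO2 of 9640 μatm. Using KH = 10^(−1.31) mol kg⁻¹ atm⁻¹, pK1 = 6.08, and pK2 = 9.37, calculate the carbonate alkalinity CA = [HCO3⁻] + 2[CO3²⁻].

CA = 26.8 mmol/kg

[CO2*] = KH · pCO2 = 10^(−1.31) × 9640×10^-6 = 4.721×10^-4 mol/kg
α₀ = 1/(1 + K1/[H⁺] + K1K2/[H⁺]²) = 1/(1 + 10^+1.73 + 10^+0.17) = 0.01780
DIC = [CO2*]/α₀ = 4.721×10^-4 / 0.01780 = 26.53 mmol/kg
CA = (α₁ + 2α₂)·DIC = (0.9559 + 2×0.02633) × 26.53 = 26.8 mmol/kg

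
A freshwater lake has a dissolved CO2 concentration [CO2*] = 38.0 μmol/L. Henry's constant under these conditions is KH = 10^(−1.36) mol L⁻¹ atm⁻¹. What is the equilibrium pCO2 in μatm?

pCO2 = 871 μatm

KH = 10^(−1.36) = 4.365×10^-2 mol L⁻¹ atm⁻¹
pCO2 = [CO2*]/KH = 38.0×10^-6 / 4.365×10^-2 = 8.71×10^-4 atm = 871 μatm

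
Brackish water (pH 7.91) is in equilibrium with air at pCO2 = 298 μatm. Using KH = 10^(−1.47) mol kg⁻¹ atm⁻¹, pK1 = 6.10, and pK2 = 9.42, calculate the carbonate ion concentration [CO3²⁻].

[CO3²⁻] = 0.0201 mmol/kg

[CO2*] = KH · pCO2 = 10^(−1.47) × 298×10^-6 = 1.010×10^-5 mol/kg
α₀ = 1/(1 + K1/[H⁺] + K1K2/[H⁺]²) = 1/(1 + 10^+1.81 + 10^+0.30) = 0.01480
DIC = [CO2*]/α₀ = 1.010×10^-5 / 0.01480 = 0.6822 mmol/kg
[CO3²⁻] = α₂·DIC; α₂ = 0.02953, so [CO3²⁻] = 0.02953 × 0.6822 = 0.0201 mmol/kg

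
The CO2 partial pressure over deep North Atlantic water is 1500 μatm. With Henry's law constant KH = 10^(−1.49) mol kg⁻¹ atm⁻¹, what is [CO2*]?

[CO2*] = 48.5 μmol/kg

KH = 10^(−1.49) = 3.236×10^-2 mol kg⁻¹ atm⁻¹
[CO2*] = KH · pCO2 = 3.236×10^-2 × 1500×10^-6 atm = 4.85×10^-5 mol/kg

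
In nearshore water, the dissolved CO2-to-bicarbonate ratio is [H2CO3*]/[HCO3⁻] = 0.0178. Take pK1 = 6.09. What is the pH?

From K1 = [H⁺][HCO3⁻]/[H2CO3*]:  pH = pK1 − log₁₀([H2CO3*]/[HCO3⁻])
log₁₀(0.0178) = -1.750
pH = 6.09 − (-1.750) = 7.84

pH = 7.84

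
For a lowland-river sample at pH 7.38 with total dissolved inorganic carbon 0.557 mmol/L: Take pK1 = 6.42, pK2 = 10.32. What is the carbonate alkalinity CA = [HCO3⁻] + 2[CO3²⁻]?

CA = 0.503 mmol/L

CA = [HCO3⁻] + 2[CO3²⁻] = (α₁ + 2α₂)·DIC
At pH 7.38: [H⁺]/K1 = 10^-0.96 = 0.10965, K2/[H⁺] = 10^-2.94 = 0.0011482
α₁ = 1/(1 + 0.10965 + 0.0011482) = 1/1.1108 = 0.9003; α₂ = α₁·K2/[H⁺] = 0.001034
α₁ + 2α₂ = 0.9023
CA = 0.9023 × 0.557 = 0.503 mmol/L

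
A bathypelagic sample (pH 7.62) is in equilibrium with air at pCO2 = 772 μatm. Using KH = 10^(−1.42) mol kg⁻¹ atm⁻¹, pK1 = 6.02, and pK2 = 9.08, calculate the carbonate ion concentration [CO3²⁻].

[CO2*] = KH · pCO2 = 10^(−1.42) × 772×10^-6 = 2.935×10^-5 mol/kg
α₀ = 1/(1 + K1/[H⁺] + K1K2/[H⁺]²) = 1/(1 + 10^+1.60 + 10^+0.14) = 0.02370
DIC = [CO2*]/α₀ = 2.935×10^-5 / 0.02370 = 1.238 mmol/kg
[CO3²⁻] = α₂·DIC; α₂ = 0.03272, so [CO3²⁻] = 0.03272 × 1.238 = 0.0405 mmol/kg

[CO3²⁻] = 0.0405 mmol/kg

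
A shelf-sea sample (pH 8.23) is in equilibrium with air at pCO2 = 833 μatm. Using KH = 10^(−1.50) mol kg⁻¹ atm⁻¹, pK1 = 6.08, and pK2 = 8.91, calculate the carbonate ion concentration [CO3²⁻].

[CO3²⁻] = 0.777 mmol/kg

[CO2*] = KH · pCO2 = 10^(−1.50) × 833×10^-6 = 2.634×10^-5 mol/kg
α₀ = 1/(1 + K1/[H⁺] + K1K2/[H⁺]²) = 1/(1 + 10^+2.15 + 10^+1.47) = 0.005822
DIC = [CO2*]/α₀ = 2.634×10^-5 / 0.005822 = 4.525 mmol/kg
[CO3²⁻] = α₂·DIC; α₂ = 0.1718, so [CO3²⁻] = 0.1718 × 4.525 = 0.777 mmol/kg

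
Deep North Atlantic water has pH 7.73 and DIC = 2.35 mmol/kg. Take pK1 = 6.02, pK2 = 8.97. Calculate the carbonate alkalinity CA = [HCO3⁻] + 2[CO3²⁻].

CA = [HCO3⁻] + 2[CO3²⁻] = (α₁ + 2α₂)·DIC
At pH 7.73: [H⁺]/K1 = 10^-1.71 = 0.019498, K2/[H⁺] = 10^-1.24 = 0.057544
α₁ = 1/(1 + 0.019498 + 0.057544) = 1/1.0770 = 0.9285; α₂ = α₁·K2/[H⁺] = 0.05343
α₁ + 2α₂ = 1.0353
CA = 1.0353 × 2.35 = 2.43 mmol/kg

CA = 2.43 mmol/kg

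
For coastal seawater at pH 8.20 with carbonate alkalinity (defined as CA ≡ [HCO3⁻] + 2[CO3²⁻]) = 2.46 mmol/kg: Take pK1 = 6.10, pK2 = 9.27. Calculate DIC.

CA = [HCO3⁻] + 2[CO3²⁻] = (α₁ + 2α₂)·DIC
At pH 8.20: [H⁺]/K1 = 10^-2.10 = 0.0079433, K2/[H⁺] = 10^-1.07 = 0.085114
α₁ = 1/(1 + 0.0079433 + 0.085114) = 1/1.0931 = 0.9149; α₂ = α₁·K2/[H⁺] = 0.07787
α₁ + 2α₂ = 1.0706
DIC = CA / (α₁ + 2α₂) = 2.46 / 1.0706 = 2.30 mmol/kg

DIC = 2.30 mmol/kg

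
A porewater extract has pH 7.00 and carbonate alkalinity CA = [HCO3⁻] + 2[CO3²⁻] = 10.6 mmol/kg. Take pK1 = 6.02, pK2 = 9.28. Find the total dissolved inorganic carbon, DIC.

DIC = 11.6 mmol/kg

CA = [HCO3⁻] + 2[CO3²⁻] = (α₁ + 2α₂)·DIC
At pH 7.00: [H⁺]/K1 = 10^-0.98 = 0.10471, K2/[H⁺] = 10^-2.28 = 0.0052481
α₁ = 1/(1 + 0.10471 + 0.0052481) = 1/1.1100 = 0.9009; α₂ = α₁·K2/[H⁺] = 0.004728
α₁ + 2α₂ = 0.9104
DIC = CA / (α₁ + 2α₂) = 10.6 / 0.9104 = 11.6 mmol/kg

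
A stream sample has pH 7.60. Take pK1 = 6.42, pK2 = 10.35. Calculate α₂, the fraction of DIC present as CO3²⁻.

α₂ = 1 / (1 + [H⁺]/K2 + [H⁺]²/(K1K2)) = 1 / (1 + 10^+2.75 + 10^+1.57)
   = 1 / (1 + 562.34 + 37.154) = 1/600.49 = 0.001665

α₂ = 0.00167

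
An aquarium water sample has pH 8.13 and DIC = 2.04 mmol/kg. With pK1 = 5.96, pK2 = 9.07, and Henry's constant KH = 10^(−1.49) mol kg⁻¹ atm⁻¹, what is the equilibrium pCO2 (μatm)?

pCO2 = 380 μatm

α₀ = 1 / (1 + K1/[H⁺] + K1K2/[H⁺]²) = 1 / (1 + 10^+2.17 + 10^+1.23)
   = 1 / (1 + 147.91 + 16.982) = 1/165.89 = 0.006028
[CO2*] = α₀ × DIC = 0.006028 × 2.04 = 0.01230 mmol/kg = 12.30 μmol/kg
pCO2 = [CO2*]/KH = 1.230×10^-5 / 3.236×10^-2 = 380 μatm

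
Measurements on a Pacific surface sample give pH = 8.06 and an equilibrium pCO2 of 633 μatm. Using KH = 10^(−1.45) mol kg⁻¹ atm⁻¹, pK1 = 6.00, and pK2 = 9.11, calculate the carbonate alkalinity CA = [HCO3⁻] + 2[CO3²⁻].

CA = 3.04 mmol/kg

[CO2*] = KH · pCO2 = 10^(−1.45) × 633×10^-6 = 2.246×10^-5 mol/kg
α₀ = 1/(1 + K1/[H⁺] + K1K2/[H⁺]²) = 1/(1 + 10^+2.06 + 10^+1.01) = 0.007933
DIC = [CO2*]/α₀ = 2.246×10^-5 / 0.007933 = 2.831 mmol/kg
CA = (α₁ + 2α₂)·DIC = (0.9109 + 2×0.08118) × 2.831 = 3.04 mmol/kg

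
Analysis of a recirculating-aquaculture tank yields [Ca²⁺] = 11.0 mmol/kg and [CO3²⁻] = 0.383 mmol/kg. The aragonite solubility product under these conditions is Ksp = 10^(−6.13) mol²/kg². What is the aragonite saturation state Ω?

Ω = 5.68

Ksp = 10^(−6.13) = 7.413×10^-7
Ω = [Ca²⁺][CO3²⁻]/Ksp = (11.0×10^-3)(0.383×10^-3) / 7.413×10^-7 = 5.68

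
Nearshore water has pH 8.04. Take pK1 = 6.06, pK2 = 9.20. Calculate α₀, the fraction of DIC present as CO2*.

α₀ = 1 / (1 + K1/[H⁺] + K1K2/[H⁺]²) = 1 / (1 + 10^+1.98 + 10^+0.82)
   = 1 / (1 + 95.499 + 6.6069) = 1/103.11 = 0.009699

α₀ = 0.00970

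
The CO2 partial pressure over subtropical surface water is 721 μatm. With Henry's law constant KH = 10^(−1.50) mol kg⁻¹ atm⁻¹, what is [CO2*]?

KH = 10^(−1.50) = 3.162×10^-2 mol kg⁻¹ atm⁻¹
[CO2*] = KH · pCO2 = 3.162×10^-2 × 721×10^-6 atm = 2.28×10^-5 mol/kg

[CO2*] = 22.8 μmol/kg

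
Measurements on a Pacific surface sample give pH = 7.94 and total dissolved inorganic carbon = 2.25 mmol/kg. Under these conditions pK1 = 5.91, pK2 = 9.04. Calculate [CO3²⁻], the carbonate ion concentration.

[CO3²⁻] = 0.164 mmol/kg

α₂ = 1 / (1 + [H⁺]/K2 + [H⁺]²/(K1K2)) = 1 / (1 + 10^+1.10 + 10^-0.93)
   = 1 / (1 + 12.589 + 0.11749) = 1/13.707 = 0.07296
[CO3²⁻] = α₂ × DIC = 0.07296 × 2.25 = 0.164 mmol/kg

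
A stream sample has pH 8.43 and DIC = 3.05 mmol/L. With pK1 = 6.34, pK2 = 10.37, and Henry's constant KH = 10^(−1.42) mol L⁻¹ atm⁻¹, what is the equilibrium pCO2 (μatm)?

pCO2 = 640 μatm

α₀ = 1 / (1 + K1/[H⁺] + K1K2/[H⁺]²) = 1 / (1 + 10^+2.09 + 10^+0.15)
   = 1 / (1 + 123.03 + 1.4125) = 1/125.44 = 0.007972
[CO2*] = α₀ × DIC = 0.007972 × 3.05 = 0.02431 mmol/L
pCO2 = [CO2*]/KH = 2.431×10^-5 / 3.802×10^-2 = 640 μatm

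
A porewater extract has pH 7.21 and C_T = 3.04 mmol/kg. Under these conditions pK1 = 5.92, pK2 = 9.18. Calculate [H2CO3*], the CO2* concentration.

[CO2*] = 0.147 mmol/kg

α₀ = 1 / (1 + K1/[H⁺] + K1K2/[H⁺]²) = 1 / (1 + 10^+1.29 + 10^-0.68)
   = 1 / (1 + 19.498 + 0.20893) = 1/20.707 = 0.04829
[CO2*] = α₀ × DIC = 0.04829 × 3.04 = 0.147 mmol/kg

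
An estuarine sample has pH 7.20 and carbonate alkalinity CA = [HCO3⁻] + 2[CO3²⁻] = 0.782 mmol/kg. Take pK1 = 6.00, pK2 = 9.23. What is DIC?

CA = [HCO3⁻] + 2[CO3²⁻] = (α₁ + 2α₂)·DIC
At pH 7.20: [H⁺]/K1 = 10^-1.20 = 0.063096, K2/[H⁺] = 10^-2.03 = 0.0093325
α₁ = 1/(1 + 0.063096 + 0.0093325) = 1/1.0724 = 0.9325; α₂ = α₁·K2/[H⁺] = 0.008702
α₁ + 2α₂ = 0.9499
DIC = CA / (α₁ + 2α₂) = 0.782 / 0.9499 = 0.823 mmol/kg

DIC = 0.823 mmol/kg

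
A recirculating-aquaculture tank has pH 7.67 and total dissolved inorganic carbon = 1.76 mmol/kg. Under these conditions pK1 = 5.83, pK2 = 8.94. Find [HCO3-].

α₁ = 1 / (1 + [H⁺]/K1 + K2/[H⁺]) = 1 / (1 + 10^-1.84 + 10^-1.27)
   = 1 / (1 + 0.014454 + 0.053703) = 1/1.0682 = 0.9362
[HCO3⁻] = α₁ × DIC = 0.9362 × 1.76 = 1.65 mmol/kg

[HCO3⁻] = 1.65 mmol/kg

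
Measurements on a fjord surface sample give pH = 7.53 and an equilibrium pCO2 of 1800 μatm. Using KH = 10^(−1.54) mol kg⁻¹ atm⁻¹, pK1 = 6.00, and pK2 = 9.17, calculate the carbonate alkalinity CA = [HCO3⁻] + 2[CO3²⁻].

[CO2*] = KH · pCO2 = 10^(−1.54) × 1800×10^-6 = 5.191×10^-5 mol/kg
α₀ = 1/(1 + K1/[H⁺] + K1K2/[H⁺]²) = 1/(1 + 10^+1.53 + 10^-0.11) = 0.02804
DIC = [CO2*]/α₀ = 5.191×10^-5 / 0.02804 = 1.851 mmol/kg
CA = (α₁ + 2α₂)·DIC = (0.9502 + 2×0.02177) × 1.851 = 1.84 mmol/kg

CA = 1.84 mmol/kg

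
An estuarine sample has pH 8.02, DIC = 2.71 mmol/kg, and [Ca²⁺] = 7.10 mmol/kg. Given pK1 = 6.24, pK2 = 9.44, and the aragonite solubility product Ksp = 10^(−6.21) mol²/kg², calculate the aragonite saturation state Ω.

α₂ = 1 / (1 + [H⁺]/K2 + [H⁺]²/(K1K2)) = 1 / (1 + 10^+1.42 + 10^-0.36)
   = 1 / (1 + 26.303 + 0.43652) = 1/27.739 = 0.03605
[CO3²⁻] = α₂ × DIC = 0.03605 × 2.71 = 0.09770 mmol/kg
Ksp = 10^(−6.21) = 6.166×10^-7
Ω = [Ca²⁺][CO3²⁻]/Ksp = (7.10×10^-3)(9.770×10^-5) / 6.166×10^-7 = 1.12

Ω = 1.12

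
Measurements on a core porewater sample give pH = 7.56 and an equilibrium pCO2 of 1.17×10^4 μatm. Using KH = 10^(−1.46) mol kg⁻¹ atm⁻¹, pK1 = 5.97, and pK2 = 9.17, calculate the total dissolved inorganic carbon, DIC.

[CO2*] = KH · pCO2 = 10^(−1.46) × 1.17×10^4×10^-6 = 4.057×10^-4 mol/kg
α₀ = 1/(1 + K1/[H⁺] + K1K2/[H⁺]²) = 1/(1 + 10^+1.59 + 10^-0.02) = 0.02447
DIC = [CO2*]/α₀ = 4.057×10^-4 / 0.02447 = 16.6 mmol/kg

DIC = 16.6 mmol/kg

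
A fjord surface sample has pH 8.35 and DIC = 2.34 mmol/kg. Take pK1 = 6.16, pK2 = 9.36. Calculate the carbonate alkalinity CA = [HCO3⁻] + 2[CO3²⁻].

CA = [HCO3⁻] + 2[CO3²⁻] = (α₁ + 2α₂)·DIC
At pH 8.35: [H⁺]/K1 = 10^-2.19 = 0.0064565, K2/[H⁺] = 10^-1.01 = 0.097724
α₁ = 1/(1 + 0.0064565 + 0.097724) = 1/1.1042 = 0.9056; α₂ = α₁·K2/[H⁺] = 0.08850
α₁ + 2α₂ = 1.0827
CA = 1.0827 × 2.34 = 2.53 mmol/kg

CA = 2.53 mmol/kg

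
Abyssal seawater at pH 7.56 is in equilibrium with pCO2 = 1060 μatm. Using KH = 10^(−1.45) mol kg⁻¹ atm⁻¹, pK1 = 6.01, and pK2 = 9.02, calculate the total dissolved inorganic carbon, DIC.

[CO2*] = KH · pCO2 = 10^(−1.45) × 1060×10^-6 = 3.761×10^-5 mol/kg
α₀ = 1/(1 + K1/[H⁺] + K1K2/[H⁺]²) = 1/(1 + 10^+1.55 + 10^+0.09) = 0.02652
DIC = [CO2*]/α₀ = 3.761×10^-5 / 0.02652 = 1.42 mmol/kg

DIC = 1.42 mmol/kg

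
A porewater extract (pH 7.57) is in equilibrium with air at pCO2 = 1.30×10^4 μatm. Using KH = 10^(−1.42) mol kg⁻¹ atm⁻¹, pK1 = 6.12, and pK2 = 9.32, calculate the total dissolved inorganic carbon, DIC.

DIC = 14.7 mmol/kg

[CO2*] = KH · pCO2 = 10^(−1.42) × 1.30×10^4×10^-6 = 4.942×10^-4 mol/kg
α₀ = 1/(1 + K1/[H⁺] + K1K2/[H⁺]²) = 1/(1 + 10^+1.45 + 10^-0.30) = 0.03369
DIC = [CO2*]/α₀ = 4.942×10^-4 / 0.03369 = 14.7 mmol/kg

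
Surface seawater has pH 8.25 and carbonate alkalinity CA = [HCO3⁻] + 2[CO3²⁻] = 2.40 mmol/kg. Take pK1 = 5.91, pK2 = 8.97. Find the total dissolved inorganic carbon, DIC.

DIC = 2.08 mmol/kg

CA = [HCO3⁻] + 2[CO3²⁻] = (α₁ + 2α₂)·DIC
At pH 8.25: [H⁺]/K1 = 10^-2.34 = 0.0045709, K2/[H⁺] = 10^-0.72 = 0.19055
α₁ = 1/(1 + 0.0045709 + 0.19055) = 1/1.1951 = 0.8367; α₂ = α₁·K2/[H⁺] = 0.1594
α₁ + 2α₂ = 1.1556
DIC = CA / (α₁ + 2α₂) = 2.40 / 1.1556 = 2.08 mmol/kg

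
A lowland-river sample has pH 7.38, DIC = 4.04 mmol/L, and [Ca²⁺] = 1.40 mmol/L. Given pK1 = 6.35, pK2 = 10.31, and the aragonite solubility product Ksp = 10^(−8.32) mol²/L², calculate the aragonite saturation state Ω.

α₂ = 1 / (1 + [H⁺]/K2 + [H⁺]²/(K1K2)) = 1 / (1 + 10^+2.93 + 10^+1.90)
   = 1 / (1 + 851.14 + 79.433) = 1/931.57 = 0.001073
[CO3²⁻] = α₂ × DIC = 0.001073 × 4.04 = 0.004337 mmol/L = 4.337 μmol/L
Ksp = 10^(−8.32) = 4.786×10^-9
Ω = [Ca²⁺][CO3²⁻]/Ksp = (1.40×10^-3)(4.337×10^-6) / 4.786×10^-9 = 1.27

Ω = 1.27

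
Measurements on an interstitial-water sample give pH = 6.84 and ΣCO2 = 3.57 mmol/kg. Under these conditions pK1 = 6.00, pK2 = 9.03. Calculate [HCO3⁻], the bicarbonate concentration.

α₁ = 1 / (1 + [H⁺]/K1 + K2/[H⁺]) = 1 / (1 + 10^-0.84 + 10^-2.19)
   = 1 / (1 + 0.14454 + 0.0064565) = 1/1.1510 = 0.8688
[HCO3⁻] = α₁ × DIC = 0.8688 × 3.57 = 3.10 mmol/kg

[HCO3⁻] = 3.10 mmol/kg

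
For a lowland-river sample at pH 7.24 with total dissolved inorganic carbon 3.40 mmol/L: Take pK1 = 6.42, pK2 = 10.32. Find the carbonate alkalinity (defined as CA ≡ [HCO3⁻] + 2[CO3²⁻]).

CA = [HCO3⁻] + 2[CO3²⁻] = (α₁ + 2α₂)·DIC
At pH 7.24: [H⁺]/K1 = 10^-0.82 = 0.15136, K2/[H⁺] = 10^-3.08 = 0.00083176
α₁ = 1/(1 + 0.15136 + 0.00083176) = 1/1.1522 = 0.8679; α₂ = α₁·K2/[H⁺] = 0.0007219
α₁ + 2α₂ = 0.8694
CA = 0.8694 × 3.40 = 2.96 mmol/L

CA = 2.96 mmol/L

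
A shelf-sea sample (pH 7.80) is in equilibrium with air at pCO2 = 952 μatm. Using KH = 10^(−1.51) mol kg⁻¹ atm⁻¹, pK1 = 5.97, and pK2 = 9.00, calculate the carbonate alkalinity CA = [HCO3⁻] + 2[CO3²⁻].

[CO2*] = KH · pCO2 = 10^(−1.51) × 952×10^-6 = 2.942×10^-5 mol/kg
α₀ = 1/(1 + K1/[H⁺] + K1K2/[H⁺]²) = 1/(1 + 10^+1.83 + 10^+0.63) = 0.01372
DIC = [CO2*]/α₀ = 2.942×10^-5 / 0.01372 = 2.144 mmol/kg
CA = (α₁ + 2α₂)·DIC = (0.9277 + 2×0.05854) × 2.144 = 2.24 mmol/kg

CA = 2.24 mmol/kg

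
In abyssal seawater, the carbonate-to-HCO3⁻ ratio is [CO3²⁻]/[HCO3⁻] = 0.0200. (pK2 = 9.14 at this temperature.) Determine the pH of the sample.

From K2 = [H⁺][CO3²⁻]/[HCO3⁻]:  pH = pK2 + log₁₀([CO3²⁻]/[HCO3⁻])
log₁₀(0.0200) = -1.699
pH = 9.14 + (-1.699) = 7.44

pH = 7.44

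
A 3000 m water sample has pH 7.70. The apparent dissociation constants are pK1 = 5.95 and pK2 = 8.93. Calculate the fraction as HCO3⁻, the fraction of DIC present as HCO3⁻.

α₁ = 0.929

α₁ = 1 / (1 + [H⁺]/K1 + K2/[H⁺]) = 1 / (1 + 10^-1.75 + 10^-1.23)
   = 1 / (1 + 0.017783 + 0.058884) = 1/1.0767 = 0.9288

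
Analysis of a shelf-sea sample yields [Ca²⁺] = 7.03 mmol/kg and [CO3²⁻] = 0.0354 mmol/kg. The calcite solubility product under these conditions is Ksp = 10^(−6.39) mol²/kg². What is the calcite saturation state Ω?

Ksp = 10^(−6.39) = 4.074×10^-7
Ω = [Ca²⁺][CO3²⁻]/Ksp = (7.03×10^-3)(0.0354×10^-3) / 4.074×10^-7 = 0.611

Ω = 0.611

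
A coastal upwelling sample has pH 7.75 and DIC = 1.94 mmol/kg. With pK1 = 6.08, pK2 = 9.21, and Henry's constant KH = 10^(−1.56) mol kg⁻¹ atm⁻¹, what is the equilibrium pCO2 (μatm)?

pCO2 = 1430 μatm

α₀ = 1 / (1 + K1/[H⁺] + K1K2/[H⁺]²) = 1 / (1 + 10^+1.67 + 10^+0.21)
   = 1 / (1 + 46.774 + 1.6218) = 1/49.395 = 0.02024
[CO2*] = α₀ × DIC = 0.02024 × 1.94 = 0.03927 mmol/kg
pCO2 = [CO2*]/KH = 3.927×10^-5 / 2.754×10^-2 = 1430 μatm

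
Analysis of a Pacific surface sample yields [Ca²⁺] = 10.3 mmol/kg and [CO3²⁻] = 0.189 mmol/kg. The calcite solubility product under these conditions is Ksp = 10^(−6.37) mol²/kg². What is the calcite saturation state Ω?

Ksp = 10^(−6.37) = 4.266×10^-7
Ω = [Ca²⁺][CO3²⁻]/Ksp = (10.3×10^-3)(0.189×10^-3) / 4.266×10^-7 = 4.56

Ω = 4.56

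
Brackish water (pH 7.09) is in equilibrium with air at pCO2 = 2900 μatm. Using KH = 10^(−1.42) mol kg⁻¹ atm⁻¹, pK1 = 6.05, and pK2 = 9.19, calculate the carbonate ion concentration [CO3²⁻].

[CO3²⁻] = 9.60 μmol/kg

[CO2*] = KH · pCO2 = 10^(−1.42) × 2900×10^-6 = 1.103×10^-4 mol/kg
α₀ = 1/(1 + K1/[H⁺] + K1K2/[H⁺]²) = 1/(1 + 10^+1.04 + 10^-1.06) = 0.08297
DIC = [CO2*]/α₀ = 1.103×10^-4 / 0.08297 = 1.329 mmol/kg
[CO3²⁻] = α₂·DIC; α₂ = 0.007227, so [CO3²⁻] = 0.007227 × 1.329 = 0.00960 mmol/kg = 9.60 μmol/kg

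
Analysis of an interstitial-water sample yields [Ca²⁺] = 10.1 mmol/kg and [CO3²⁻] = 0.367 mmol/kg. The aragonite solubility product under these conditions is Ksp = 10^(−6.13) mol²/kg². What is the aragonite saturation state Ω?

Ω = 5.00

Ksp = 10^(−6.13) = 7.413×10^-7
Ω = [Ca²⁺][CO3²⁻]/Ksp = (10.1×10^-3)(0.367×10^-3) / 7.413×10^-7 = 5.00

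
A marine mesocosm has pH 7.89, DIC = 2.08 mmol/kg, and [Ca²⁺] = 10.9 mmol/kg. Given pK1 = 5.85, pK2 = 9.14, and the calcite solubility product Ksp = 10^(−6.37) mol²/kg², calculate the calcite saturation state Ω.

α₂ = 1 / (1 + [H⁺]/K2 + [H⁺]²/(K1K2)) = 1 / (1 + 10^+1.25 + 10^-0.79)
   = 1 / (1 + 17.783 + 0.16218) = 1/18.945 = 0.05278
[CO3²⁻] = α₂ × DIC = 0.05278 × 2.08 = 0.1098 mmol/kg
Ksp = 10^(−6.37) = 4.266×10^-7
Ω = [Ca²⁺][CO3²⁻]/Ksp = (10.9×10^-3)(1.098×10^-4) / 4.266×10^-7 = 2.81

Ω = 2.81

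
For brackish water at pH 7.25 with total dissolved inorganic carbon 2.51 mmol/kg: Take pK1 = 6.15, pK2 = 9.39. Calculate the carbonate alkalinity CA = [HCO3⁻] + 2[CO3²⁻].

CA = [HCO3⁻] + 2[CO3²⁻] = (α₁ + 2α₂)·DIC
At pH 7.25: [H⁺]/K1 = 10^-1.10 = 0.079433, K2/[H⁺] = 10^-2.14 = 0.0072444
α₁ = 1/(1 + 0.079433 + 0.0072444) = 1/1.0867 = 0.9202; α₂ = α₁·K2/[H⁺] = 0.006667
α₁ + 2α₂ = 0.9336
CA = 0.9336 × 2.51 = 2.34 mmol/kg

CA = 2.34 mmol/kg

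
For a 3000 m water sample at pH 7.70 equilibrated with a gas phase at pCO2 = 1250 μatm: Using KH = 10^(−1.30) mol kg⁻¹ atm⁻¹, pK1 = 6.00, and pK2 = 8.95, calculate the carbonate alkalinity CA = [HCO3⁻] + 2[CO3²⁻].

[CO2*] = KH · pCO2 = 10^(−1.30) × 1250×10^-6 = 6.265×10^-5 mol/kg
α₀ = 1/(1 + K1/[H⁺] + K1K2/[H⁺]²) = 1/(1 + 10^+1.70 + 10^+0.45) = 0.01854
DIC = [CO2*]/α₀ = 6.265×10^-5 / 0.01854 = 3.379 mmol/kg
CA = (α₁ + 2α₂)·DIC = (0.9292 + 2×0.05225) × 3.379 = 3.49 mmol/kg

CA = 3.49 mmol/kg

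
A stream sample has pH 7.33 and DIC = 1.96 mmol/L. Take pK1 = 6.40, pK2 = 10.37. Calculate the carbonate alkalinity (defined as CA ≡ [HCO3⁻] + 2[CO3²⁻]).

CA = 1.76 mmol/L

CA = [HCO3⁻] + 2[CO3²⁻] = (α₁ + 2α₂)·DIC
At pH 7.33: [H⁺]/K1 = 10^-0.93 = 0.11749, K2/[H⁺] = 10^-3.04 = 0.00091201
α₁ = 1/(1 + 0.11749 + 0.00091201) = 1/1.1184 = 0.8941; α₂ = α₁·K2/[H⁺] = 0.0008155
α₁ + 2α₂ = 0.8958
CA = 0.8958 × 1.96 = 1.76 mmol/L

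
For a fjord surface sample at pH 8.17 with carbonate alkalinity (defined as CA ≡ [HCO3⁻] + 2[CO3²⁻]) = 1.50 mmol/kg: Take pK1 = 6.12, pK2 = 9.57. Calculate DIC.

DIC = 1.46 mmol/kg

CA = [HCO3⁻] + 2[CO3²⁻] = (α₁ + 2α₂)·DIC
At pH 8.17: [H⁺]/K1 = 10^-2.05 = 0.0089125, K2/[H⁺] = 10^-1.40 = 0.039811
α₁ = 1/(1 + 0.0089125 + 0.039811) = 1/1.0487 = 0.9535; α₂ = α₁·K2/[H⁺] = 0.03796
α₁ + 2α₂ = 1.0295
DIC = CA / (α₁ + 2α₂) = 1.50 / 1.0295 = 1.46 mmol/kg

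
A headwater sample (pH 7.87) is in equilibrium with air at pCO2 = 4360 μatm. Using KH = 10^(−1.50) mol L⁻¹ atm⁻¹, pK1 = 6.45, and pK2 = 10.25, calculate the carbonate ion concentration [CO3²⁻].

[CO3²⁻] = 15.1 μmol/L

[CO2*] = KH · pCO2 = 10^(−1.50) × 4360×10^-6 = 1.379×10^-4 mol/L
α₀ = 1/(1 + K1/[H⁺] + K1K2/[H⁺]²) = 1/(1 + 10^+1.42 + 10^-0.96) = 0.03648
DIC = [CO2*]/α₀ = 1.379×10^-4 / 0.03648 = 3.779 mmol/L
[CO3²⁻] = α₂·DIC; α₂ = 0.004000, so [CO3²⁻] = 0.004000 × 3.779 = 0.0151 mmol/L = 15.1 μmol/L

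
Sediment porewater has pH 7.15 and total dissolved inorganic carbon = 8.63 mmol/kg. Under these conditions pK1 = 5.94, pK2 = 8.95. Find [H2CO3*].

[CO2*] = 0.494 mmol/kg

α₀ = 1 / (1 + K1/[H⁺] + K1K2/[H⁺]²) = 1 / (1 + 10^+1.21 + 10^-0.59)
   = 1 / (1 + 16.218 + 0.25704) = 1/17.475 = 0.05722
[CO2*] = α₀ × DIC = 0.05722 × 8.63 = 0.494 mmol/kg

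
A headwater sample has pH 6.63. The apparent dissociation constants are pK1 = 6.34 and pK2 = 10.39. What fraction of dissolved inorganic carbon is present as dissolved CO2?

α₀ = 0.339

α₀ = 1 / (1 + K1/[H⁺] + K1K2/[H⁺]²) = 1 / (1 + 10^+0.29 + 10^-3.47)
   = 1 / (1 + 1.9498 + 0.00033884) = 1/2.9502 = 0.3390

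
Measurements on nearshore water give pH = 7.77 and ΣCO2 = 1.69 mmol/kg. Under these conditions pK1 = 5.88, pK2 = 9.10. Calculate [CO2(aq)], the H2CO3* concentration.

[CO2*] = 0.0205 mmol/kg

α₀ = 1 / (1 + K1/[H⁺] + K1K2/[H⁺]²) = 1 / (1 + 10^+1.89 + 10^+0.56)
   = 1 / (1 + 77.625 + 3.6308) = 1/82.255 = 0.01216
[CO2*] = α₀ × DIC = 0.01216 × 1.69 = 0.0205 mmol/kg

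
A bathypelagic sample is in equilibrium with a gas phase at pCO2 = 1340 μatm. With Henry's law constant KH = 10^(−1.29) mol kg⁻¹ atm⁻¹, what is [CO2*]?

[CO2*] = 68.7 μmol/kg

KH = 10^(−1.29) = 5.129×10^-2 mol kg⁻¹ atm⁻¹
[CO2*] = KH · pCO2 = 5.129×10^-2 × 1340×10^-6 atm = 6.87×10^-5 mol/kg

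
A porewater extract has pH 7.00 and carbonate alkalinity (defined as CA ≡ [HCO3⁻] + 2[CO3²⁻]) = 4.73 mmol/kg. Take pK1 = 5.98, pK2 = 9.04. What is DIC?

DIC = 5.13 mmol/kg

CA = [HCO3⁻] + 2[CO3²⁻] = (α₁ + 2α₂)·DIC
At pH 7.00: [H⁺]/K1 = 10^-1.02 = 0.095499, K2/[H⁺] = 10^-2.04 = 0.0091201
α₁ = 1/(1 + 0.095499 + 0.0091201) = 1/1.1046 = 0.9053; α₂ = α₁·K2/[H⁺] = 0.008256
α₁ + 2α₂ = 0.9218
DIC = CA / (α₁ + 2α₂) = 4.73 / 0.9218 = 5.13 mmol/kg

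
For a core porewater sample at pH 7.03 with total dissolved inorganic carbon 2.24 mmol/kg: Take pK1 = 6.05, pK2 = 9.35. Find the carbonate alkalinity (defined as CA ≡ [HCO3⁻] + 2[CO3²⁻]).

CA = [HCO3⁻] + 2[CO3²⁻] = (α₁ + 2α₂)·DIC
At pH 7.03: [H⁺]/K1 = 10^-0.98 = 0.10471, K2/[H⁺] = 10^-2.32 = 0.0047863
α₁ = 1/(1 + 0.10471 + 0.0047863) = 1/1.1095 = 0.9013; α₂ = α₁·K2/[H⁺] = 0.004314
α₁ + 2α₂ = 0.9099
CA = 0.9099 × 2.24 = 2.04 mmol/kg

CA = 2.04 mmol/kg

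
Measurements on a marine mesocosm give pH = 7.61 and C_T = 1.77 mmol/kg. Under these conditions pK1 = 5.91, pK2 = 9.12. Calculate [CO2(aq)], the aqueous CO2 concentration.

[CO2*] = 0.0336 mmol/kg

α₀ = 1 / (1 + K1/[H⁺] + K1K2/[H⁺]²) = 1 / (1 + 10^+1.70 + 10^+0.19)
   = 1 / (1 + 50.119 + 1.5488) = 1/52.668 = 0.01899
[CO2*] = α₀ × DIC = 0.01899 × 1.77 = 0.0336 mmol/kg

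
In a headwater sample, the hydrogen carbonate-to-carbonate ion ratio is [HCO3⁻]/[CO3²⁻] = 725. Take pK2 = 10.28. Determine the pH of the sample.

pH = 7.42

From K2 = [H⁺][CO3²⁻]/[HCO3⁻]:  pH = pK2 − log₁₀([HCO3⁻]/[CO3²⁻])
log₁₀(725) = +2.860
pH = 10.28 − (+2.860) = 7.42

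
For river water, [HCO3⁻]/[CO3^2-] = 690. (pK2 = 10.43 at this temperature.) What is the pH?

pH = 7.59

From K2 = [H⁺][CO3^2-]/[HCO3⁻]:  pH = pK2 − log₁₀([HCO3⁻]/[CO3^2-])
log₁₀(690) = +2.839
pH = 10.43 − (+2.839) = 7.59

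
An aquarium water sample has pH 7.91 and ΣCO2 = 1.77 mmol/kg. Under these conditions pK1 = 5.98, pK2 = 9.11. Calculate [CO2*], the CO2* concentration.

α₀ = 1 / (1 + K1/[H⁺] + K1K2/[H⁺]²) = 1 / (1 + 10^+1.93 + 10^+0.73)
   = 1 / (1 + 85.114 + 5.3703) = 1/91.484 = 0.01093
[CO2*] = α₀ × DIC = 0.01093 × 1.77 = 0.0193 mmol/kg = 19.3 μmol/kg

[CO2*] = 19.3 μmol/kg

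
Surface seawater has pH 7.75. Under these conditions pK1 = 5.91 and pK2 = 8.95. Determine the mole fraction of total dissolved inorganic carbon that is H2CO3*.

α₀ = 1 / (1 + K1/[H⁺] + K1K2/[H⁺]²) = 1 / (1 + 10^+1.84 + 10^+0.64)
   = 1 / (1 + 69.183 + 4.3652) = 1/74.548 = 0.01341

α₀ = 0.0134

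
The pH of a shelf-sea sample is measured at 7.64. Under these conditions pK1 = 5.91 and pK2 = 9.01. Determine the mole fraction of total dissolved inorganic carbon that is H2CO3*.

α₀ = 1 / (1 + K1/[H⁺] + K1K2/[H⁺]²) = 1 / (1 + 10^+1.73 + 10^+0.36)
   = 1 / (1 + 53.703 + 2.2909) = 1/56.994 = 0.01755

α₀ = 0.0175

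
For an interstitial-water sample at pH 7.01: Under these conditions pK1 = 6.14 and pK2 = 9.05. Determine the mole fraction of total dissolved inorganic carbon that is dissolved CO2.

α₀ = 1 / (1 + K1/[H⁺] + K1K2/[H⁺]²) = 1 / (1 + 10^+0.87 + 10^-1.17)
   = 1 / (1 + 7.4131 + 0.067608) = 1/8.4807 = 0.1179

α₀ = 0.118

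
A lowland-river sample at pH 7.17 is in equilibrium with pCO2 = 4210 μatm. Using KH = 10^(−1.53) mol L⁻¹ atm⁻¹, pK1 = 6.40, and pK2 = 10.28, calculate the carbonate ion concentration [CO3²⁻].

[CO3²⁻] = 0.568 μmol/L

[CO2*] = KH · pCO2 = 10^(−1.53) × 4210×10^-6 = 1.242×10^-4 mol/L
α₀ = 1/(1 + K1/[H⁺] + K1K2/[H⁺]²) = 1/(1 + 10^+0.77 + 10^-2.34) = 0.1451
DIC = [CO2*]/α₀ = 1.242×10^-4 / 0.1451 = 0.8564 mmol/L
[CO3²⁻] = α₂·DIC; α₂ = 0.0006631, so [CO3²⁻] = 0.0006631 × 0.8564 = 0.000568 mmol/L = 0.568 μmol/L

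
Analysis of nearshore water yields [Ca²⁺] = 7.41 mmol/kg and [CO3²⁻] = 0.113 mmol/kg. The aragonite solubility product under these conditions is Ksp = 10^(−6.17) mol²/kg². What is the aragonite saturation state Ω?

Ω = 1.24

Ksp = 10^(−6.17) = 6.761×10^-7
Ω = [Ca²⁺][CO3²⁻]/Ksp = (7.41×10^-3)(0.113×10^-3) / 6.761×10^-7 = 1.24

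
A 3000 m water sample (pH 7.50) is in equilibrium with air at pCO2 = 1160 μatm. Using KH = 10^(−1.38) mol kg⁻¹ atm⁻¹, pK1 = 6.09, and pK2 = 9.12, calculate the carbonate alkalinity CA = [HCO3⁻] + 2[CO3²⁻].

CA = 1.30 mmol/kg

[CO2*] = KH · pCO2 = 10^(−1.38) × 1160×10^-6 = 4.836×10^-5 mol/kg
α₀ = 1/(1 + K1/[H⁺] + K1K2/[H⁺]²) = 1/(1 + 10^+1.41 + 10^-0.21) = 0.03660
DIC = [CO2*]/α₀ = 4.836×10^-5 / 0.03660 = 1.321 mmol/kg
CA = (α₁ + 2α₂)·DIC = (0.9408 + 2×0.02257) × 1.321 = 1.30 mmol/kg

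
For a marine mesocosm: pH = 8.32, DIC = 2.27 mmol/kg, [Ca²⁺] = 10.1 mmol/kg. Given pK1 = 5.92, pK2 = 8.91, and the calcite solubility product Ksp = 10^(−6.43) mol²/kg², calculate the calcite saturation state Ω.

Ω = 12.6

α₂ = 1 / (1 + [H⁺]/K2 + [H⁺]²/(K1K2)) = 1 / (1 + 10^+0.59 + 10^-1.81)
   = 1 / (1 + 3.8905 + 0.015488) = 1/4.9059 = 0.2038
[CO3²⁻] = α₂ × DIC = 0.2038 × 2.27 = 0.4627 mmol/kg
Ksp = 10^(−6.43) = 3.715×10^-7
Ω = [Ca²⁺][CO3²⁻]/Ksp = (10.1×10^-3)(4.627×10^-4) / 3.715×10^-7 = 12.6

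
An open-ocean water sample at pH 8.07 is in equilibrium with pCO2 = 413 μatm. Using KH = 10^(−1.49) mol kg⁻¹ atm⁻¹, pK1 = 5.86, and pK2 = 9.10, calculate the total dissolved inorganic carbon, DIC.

[CO2*] = KH · pCO2 = 10^(−1.49) × 413×10^-6 = 1.336×10^-5 mol/kg
α₀ = 1/(1 + K1/[H⁺] + K1K2/[H⁺]²) = 1/(1 + 10^+2.21 + 10^+1.18) = 0.005608
DIC = [CO2*]/α₀ = 1.336×10^-5 / 0.005608 = 2.38 mmol/kg

DIC = 2.38 mmol/kg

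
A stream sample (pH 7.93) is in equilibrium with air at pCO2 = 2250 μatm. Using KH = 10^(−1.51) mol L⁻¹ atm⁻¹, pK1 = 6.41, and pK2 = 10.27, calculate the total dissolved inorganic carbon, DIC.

[CO2*] = KH · pCO2 = 10^(−1.51) × 2250×10^-6 = 6.953×10^-5 mol/L
α₀ = 1/(1 + K1/[H⁺] + K1K2/[H⁺]²) = 1/(1 + 10^+1.52 + 10^-0.82) = 0.02918
DIC = [CO2*]/α₀ = 6.953×10^-5 / 0.02918 = 2.38 mmol/L

DIC = 2.38 mmol/L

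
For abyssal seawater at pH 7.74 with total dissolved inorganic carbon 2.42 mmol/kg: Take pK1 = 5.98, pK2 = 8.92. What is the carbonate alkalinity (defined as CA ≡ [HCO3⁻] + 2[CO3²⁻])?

CA = 2.53 mmol/kg

CA = [HCO3⁻] + 2[CO3²⁻] = (α₁ + 2α₂)·DIC
At pH 7.74: [H⁺]/K1 = 10^-1.76 = 0.017378, K2/[H⁺] = 10^-1.18 = 0.066069
α₁ = 1/(1 + 0.017378 + 0.066069) = 1/1.0834 = 0.9230; α₂ = α₁·K2/[H⁺] = 0.06098
α₁ + 2α₂ = 1.0449
CA = 1.0449 × 2.42 = 2.53 mmol/kg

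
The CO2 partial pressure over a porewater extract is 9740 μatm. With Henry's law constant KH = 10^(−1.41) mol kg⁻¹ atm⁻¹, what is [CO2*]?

KH = 10^(−1.41) = 3.890×10^-2 mol kg⁻¹ atm⁻¹
[CO2*] = KH · pCO2 = 3.890×10^-2 × 9740×10^-6 atm = 3.79×10^-4 mol/kg

[CO2*] = 379 μmol/kg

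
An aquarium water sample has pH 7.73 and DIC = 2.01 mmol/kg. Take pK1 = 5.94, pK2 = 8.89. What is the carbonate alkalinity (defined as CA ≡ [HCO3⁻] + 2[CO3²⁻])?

CA = [HCO3⁻] + 2[CO3²⁻] = (α₁ + 2α₂)·DIC
At pH 7.73: [H⁺]/K1 = 10^-1.79 = 0.016218, K2/[H⁺] = 10^-1.16 = 0.069183
α₁ = 1/(1 + 0.016218 + 0.069183) = 1/1.0854 = 0.9213; α₂ = α₁·K2/[H⁺] = 0.06374
α₁ + 2α₂ = 1.0488
CA = 1.0488 × 2.01 = 2.11 mmol/kg

CA = 2.11 mmol/kg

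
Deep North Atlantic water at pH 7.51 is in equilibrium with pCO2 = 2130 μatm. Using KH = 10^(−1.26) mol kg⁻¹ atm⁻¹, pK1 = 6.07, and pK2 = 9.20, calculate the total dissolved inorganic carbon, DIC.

DIC = 3.41 mmol/kg

[CO2*] = KH · pCO2 = 10^(−1.26) × 2130×10^-6 = 1.171×10^-4 mol/kg
α₀ = 1/(1 + K1/[H⁺] + K1K2/[H⁺]²) = 1/(1 + 10^+1.44 + 10^-0.25) = 0.03436
DIC = [CO2*]/α₀ = 1.171×10^-4 / 0.03436 = 3.41 mmol/kg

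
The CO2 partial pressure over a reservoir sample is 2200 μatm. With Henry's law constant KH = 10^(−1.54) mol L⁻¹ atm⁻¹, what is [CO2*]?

KH = 10^(−1.54) = 2.884×10^-2 mol L⁻¹ atm⁻¹
[CO2*] = KH · pCO2 = 2.884×10^-2 × 2200×10^-6 atm = 6.34×10^-5 mol/L

[CO2*] = 63.4 μmol/L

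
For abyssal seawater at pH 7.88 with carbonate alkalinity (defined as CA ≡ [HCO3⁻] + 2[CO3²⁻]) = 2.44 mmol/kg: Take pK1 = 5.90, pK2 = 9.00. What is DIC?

CA = [HCO3⁻] + 2[CO3²⁻] = (α₁ + 2α₂)·DIC
At pH 7.88: [H⁺]/K1 = 10^-1.98 = 0.010471, K2/[H⁺] = 10^-1.12 = 0.075858
α₁ = 1/(1 + 0.010471 + 0.075858) = 1/1.0863 = 0.9205; α₂ = α₁·K2/[H⁺] = 0.06983
α₁ + 2α₂ = 1.0602
DIC = CA / (α₁ + 2α₂) = 2.44 / 1.0602 = 2.30 mmol/kg

DIC = 2.30 mmol/kg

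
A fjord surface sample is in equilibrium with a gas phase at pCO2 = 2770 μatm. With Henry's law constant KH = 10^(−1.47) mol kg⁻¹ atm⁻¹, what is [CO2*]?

KH = 10^(−1.47) = 3.388×10^-2 mol kg⁻¹ atm⁻¹
[CO2*] = KH · pCO2 = 3.388×10^-2 × 2770×10^-6 atm = 9.39×10^-5 mol/kg

[CO2*] = 93.9 μmol/kg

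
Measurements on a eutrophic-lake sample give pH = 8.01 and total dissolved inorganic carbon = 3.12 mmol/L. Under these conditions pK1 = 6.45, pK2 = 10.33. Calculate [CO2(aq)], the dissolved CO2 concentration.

α₀ = 1 / (1 + K1/[H⁺] + K1K2/[H⁺]²) = 1 / (1 + 10^+1.56 + 10^-0.76)
   = 1 / (1 + 36.308 + 0.17378) = 1/37.482 = 0.02668
[CO2*] = α₀ × DIC = 0.02668 × 3.12 = 0.0832 mmol/L

[CO2*] = 0.0832 mmol/L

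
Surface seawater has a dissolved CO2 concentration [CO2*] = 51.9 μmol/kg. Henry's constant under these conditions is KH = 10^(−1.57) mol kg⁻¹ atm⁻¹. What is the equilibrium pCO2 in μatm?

KH = 10^(−1.57) = 2.692×10^-2 mol kg⁻¹ atm⁻¹
pCO2 = [CO2*]/KH = 51.9×10^-6 / 2.692×10^-2 = 1.93×10^-3 atm = 1930 μatm

pCO2 = 1930 μatm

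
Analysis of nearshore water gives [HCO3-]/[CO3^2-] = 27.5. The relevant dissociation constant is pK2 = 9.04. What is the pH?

pH = 7.60

From K2 = [H⁺][CO3^2-]/[HCO3-]:  pH = pK2 − log₁₀([HCO3-]/[CO3^2-])
log₁₀(27.5) = +1.439
pH = 9.04 − (+1.439) = 7.60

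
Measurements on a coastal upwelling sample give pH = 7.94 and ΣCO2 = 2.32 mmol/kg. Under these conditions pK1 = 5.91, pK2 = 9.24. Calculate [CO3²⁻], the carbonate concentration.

[CO3²⁻] = 0.110 mmol/kg

α₂ = 1 / (1 + [H⁺]/K2 + [H⁺]²/(K1K2)) = 1 / (1 + 10^+1.30 + 10^-0.73)
   = 1 / (1 + 19.953 + 0.18621) = 1/21.139 = 0.04731
[CO3²⁻] = α₂ × DIC = 0.04731 × 2.32 = 0.110 mmol/kg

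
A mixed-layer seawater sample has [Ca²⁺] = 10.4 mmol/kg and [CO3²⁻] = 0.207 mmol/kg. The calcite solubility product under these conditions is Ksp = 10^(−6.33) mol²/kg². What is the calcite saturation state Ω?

Ksp = 10^(−6.33) = 4.677×10^-7
Ω = [Ca²⁺][CO3²⁻]/Ksp = (10.4×10^-3)(0.207×10^-3) / 4.677×10^-7 = 4.60

Ω = 4.60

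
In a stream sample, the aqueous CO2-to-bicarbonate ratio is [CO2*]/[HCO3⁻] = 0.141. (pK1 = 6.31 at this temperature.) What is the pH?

From K1 = [H⁺][HCO3⁻]/[CO2*]:  pH = pK1 − log₁₀([CO2*]/[HCO3⁻])
log₁₀(0.141) = -0.851
pH = 6.31 − (-0.851) = 7.16

pH = 7.16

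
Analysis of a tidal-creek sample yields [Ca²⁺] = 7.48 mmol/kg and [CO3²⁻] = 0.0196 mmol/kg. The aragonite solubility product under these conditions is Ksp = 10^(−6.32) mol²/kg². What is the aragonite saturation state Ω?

Ksp = 10^(−6.32) = 4.786×10^-7
Ω = [Ca²⁺][CO3²⁻]/Ksp = (7.48×10^-3)(0.0196×10^-3) / 4.786×10^-7 = 0.306

Ω = 0.306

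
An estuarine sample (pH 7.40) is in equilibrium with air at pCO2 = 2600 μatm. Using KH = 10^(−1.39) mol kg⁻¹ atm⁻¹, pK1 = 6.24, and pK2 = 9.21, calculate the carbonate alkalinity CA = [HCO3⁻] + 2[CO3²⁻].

[CO2*] = KH · pCO2 = 10^(−1.39) × 2600×10^-6 = 1.059×10^-4 mol/kg
α₀ = 1/(1 + K1/[H⁺] + K1K2/[H⁺]²) = 1/(1 + 10^+1.16 + 10^-0.65) = 0.06378
DIC = [CO2*]/α₀ = 1.059×10^-4 / 0.06378 = 1.661 mmol/kg
CA = (α₁ + 2α₂)·DIC = (0.9219 + 2×0.01428) × 1.661 = 1.58 mmol/kg

CA = 1.58 mmol/kg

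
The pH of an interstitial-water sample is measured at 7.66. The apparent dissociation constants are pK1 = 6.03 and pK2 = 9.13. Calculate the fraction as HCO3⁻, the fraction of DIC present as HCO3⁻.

α₁ = 0.946

α₁ = 1 / (1 + [H⁺]/K1 + K2/[H⁺]) = 1 / (1 + 10^-1.63 + 10^-1.47)
   = 1 / (1 + 0.023442 + 0.033884) = 1/1.0573 = 0.9458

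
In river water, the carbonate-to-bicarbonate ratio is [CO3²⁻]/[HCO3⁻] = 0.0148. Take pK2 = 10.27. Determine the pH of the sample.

From K2 = [H⁺][CO3²⁻]/[HCO3⁻]:  pH = pK2 + log₁₀([CO3²⁻]/[HCO3⁻])
log₁₀(0.0148) = -1.830
pH = 10.27 + (-1.830) = 8.44

pH = 8.44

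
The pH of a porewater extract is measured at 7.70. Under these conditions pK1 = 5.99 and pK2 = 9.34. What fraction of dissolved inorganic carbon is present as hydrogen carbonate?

α₁ = 0.959

α₁ = 1 / (1 + [H⁺]/K1 + K2/[H⁺]) = 1 / (1 + 10^-1.71 + 10^-1.64)
   = 1 / (1 + 0.019498 + 0.022909) = 1/1.0424 = 0.9593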